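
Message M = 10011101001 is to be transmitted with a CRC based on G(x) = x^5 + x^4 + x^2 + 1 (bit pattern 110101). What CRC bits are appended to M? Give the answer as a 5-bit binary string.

Append 5 zeros: 1001110100100000. Divide by 110101 (XOR where the leading bit is 1):
  pos 0: 100111 XOR 110101 = 010010
  pos 1: 100100 XOR 110101 = 010001
  pos 2: 100011 XOR 110101 = 010110
  pos 3: 101100 XOR 110101 = 011001
  pos 4: 110010 XOR 110101 = 000111
  pos 7: 111100 XOR 110101 = 001001
  pos 9: 100100 XOR 110101 = 010001
  pos 10: 100010 XOR 110101 = 010111
Remainder (last 5 bits) = 10111. This is the CRC / FCS.

10111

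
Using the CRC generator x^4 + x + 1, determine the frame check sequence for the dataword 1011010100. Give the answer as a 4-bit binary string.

Append 4 zeros: 10110101000000. Divide by 10011 (XOR where the leading bit is 1):
  pos 0: 10110 XOR 10011 = 00101
  pos 2: 10110 XOR 10011 = 00101
  pos 4: 10110 XOR 10011 = 00101
  pos 6: 10100 XOR 10011 = 00111
  pos 8: 11100 XOR 10011 = 01111
  pos 9: 11110 XOR 10011 = 01101
Remainder (last 4 bits) = 1101. This is the CRC / FCS.

1101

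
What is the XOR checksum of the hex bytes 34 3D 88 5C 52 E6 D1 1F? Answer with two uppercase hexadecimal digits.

XOR the bytes together:
  start with 0x34
  0x34 ⊕ 0x3D = 0x09
  0x09 ⊕ 0x88 = 0x81
  0x81 ⊕ 0x5C = 0xDD
  0xDD ⊕ 0x52 = 0x8F
  0x8F ⊕ 0xE6 = 0x69
  0x69 ⊕ 0xD1 = 0xB8
  0xB8 ⊕ 0x1F = 0xA7

A7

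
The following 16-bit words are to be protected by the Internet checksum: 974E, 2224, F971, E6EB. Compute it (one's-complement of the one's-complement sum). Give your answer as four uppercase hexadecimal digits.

662F

One's-complement addition (fold any carry out of bit 15 back into bit 0):
  0x974E + 0x2224 = 0x0B972
  0xB972 + 0xF971 = 0x1B2E3 → wrap carry → 0xB2E4
  0xB2E4 + 0xE6EB = 0x199CF → wrap carry → 0x99D0
One's-complement sum = 0x99D0.
Checksum = ~0x99D0 & 0xFFFF = 0x662F.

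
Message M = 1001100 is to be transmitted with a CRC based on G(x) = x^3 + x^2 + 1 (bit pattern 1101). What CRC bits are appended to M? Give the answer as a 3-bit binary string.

Append 3 zeros: 1001100000. Divide by 1101 (XOR where the leading bit is 1):
  pos 0: 1001 XOR 1101 = 0100
  pos 1: 1001 XOR 1101 = 0100
  pos 2: 1000 XOR 1101 = 0101
  pos 3: 1010 XOR 1101 = 0111
  pos 4: 1110 XOR 1101 = 0011
  pos 6: 1100 XOR 1101 = 0001
Remainder (last 3 bits) = 001. This is the CRC / FCS.

001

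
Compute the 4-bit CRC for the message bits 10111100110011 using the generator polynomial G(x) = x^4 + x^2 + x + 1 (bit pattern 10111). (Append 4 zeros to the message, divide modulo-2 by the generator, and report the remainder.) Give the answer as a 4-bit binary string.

0001

Append 4 zeros: 101111001100110000. Divide by 10111 (XOR where the leading bit is 1):
  pos 0: 10111 XOR 10111 = 00000
  pos 5: 10011 XOR 10111 = 00100
  pos 7: 10000 XOR 10111 = 00111
  pos 9: 11111 XOR 10111 = 01000
  pos 10: 10000 XOR 10111 = 00111
  pos 12: 11100 XOR 10111 = 01011
  pos 13: 10110 XOR 10111 = 00001
Remainder (last 4 bits) = 0001. This is the CRC / FCS.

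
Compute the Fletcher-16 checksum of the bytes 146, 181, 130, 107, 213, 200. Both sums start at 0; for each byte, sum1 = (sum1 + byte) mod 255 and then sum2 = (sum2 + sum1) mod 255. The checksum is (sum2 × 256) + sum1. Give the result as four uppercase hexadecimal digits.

Running sums (mod 255):
  after byte 0 (146): sum1=146, sum2=146
  after byte 1 (181): sum1=72, sum2=218
  after byte 2 (130): sum1=202, sum2=165
  after byte 3 (107): sum1=54, sum2=219
  after byte 4 (213): sum1=12, sum2=231
  after byte 5 (200): sum1=212, sum2=188
Checksum = sum2·256 + sum1 = 188·256 + 212 = 48340 = 0xBCD4.

BCD4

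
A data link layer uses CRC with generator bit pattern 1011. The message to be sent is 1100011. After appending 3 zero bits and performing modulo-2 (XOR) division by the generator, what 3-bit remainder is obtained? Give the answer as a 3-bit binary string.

Append 3 zeros: 1100011000. Divide by 1011 (XOR where the leading bit is 1):
  pos 0: 1100 XOR 1011 = 0111
  pos 1: 1110 XOR 1011 = 0101
  pos 2: 1011 XOR 1011 = 0000
  pos 6: 1000 XOR 1011 = 0011
Remainder (last 3 bits) = 011. This is the CRC / FCS.

011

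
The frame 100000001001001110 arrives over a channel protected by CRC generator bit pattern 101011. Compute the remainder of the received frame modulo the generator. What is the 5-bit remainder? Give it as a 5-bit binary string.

Modulo-2 division of 100000001001001110 by 101011:
  pos 0: 100000 XOR 101011 = 001011
  pos 2: 101100 XOR 101011 = 000111
  pos 5: 111100 XOR 101011 = 010111
  pos 6: 101111 XOR 101011 = 000100
  pos 9: 100001 XOR 101011 = 001010
  pos 11: 101011 XOR 101011 = 000000
Remainder = 00000 (zero — the frame passes the CRC check).

00000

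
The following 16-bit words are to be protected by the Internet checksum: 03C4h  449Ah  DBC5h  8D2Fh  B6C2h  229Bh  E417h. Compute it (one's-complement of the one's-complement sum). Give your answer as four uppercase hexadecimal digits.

One's-complement addition (fold any carry out of bit 15 back into bit 0):
  0x03C4 + 0x449A = 0x0485E
  0x485E + 0xDBC5 = 0x12423 → wrap carry → 0x2424
  0x2424 + 0x8D2F = 0x0B153
  0xB153 + 0xB6C2 = 0x16815 → wrap carry → 0x6816
  0x6816 + 0x229B = 0x08AB1
  0x8AB1 + 0xE417 = 0x16EC8 → wrap carry → 0x6EC9
One's-complement sum = 0x6EC9.
Checksum = ~0x6EC9 & 0xFFFF = 0x9136.

9136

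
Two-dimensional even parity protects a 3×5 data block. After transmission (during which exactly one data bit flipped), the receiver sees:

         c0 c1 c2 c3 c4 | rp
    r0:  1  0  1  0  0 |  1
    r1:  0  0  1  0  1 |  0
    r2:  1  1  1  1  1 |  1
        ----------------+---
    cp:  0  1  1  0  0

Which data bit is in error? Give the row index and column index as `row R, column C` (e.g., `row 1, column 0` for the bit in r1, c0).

row 0, column 3

Recompute each row's even parity and compare to rp:
  r0: data parity 0, sent rp 1 → mismatch
  r1: data parity 0, sent rp 0 → ok
  r2: data parity 1, sent rp 1 → ok
Recompute each column's even parity and compare to cp:
  c0: data parity 0, sent cp 0 → ok
  c1: data parity 1, sent cp 1 → ok
  c2: data parity 1, sent cp 1 → ok
  c3: data parity 1, sent cp 0 → mismatch
  c4: data parity 0, sent cp 0 → ok
Exactly one row (r0) and one column (c3) fail → the flipped bit is at their intersection.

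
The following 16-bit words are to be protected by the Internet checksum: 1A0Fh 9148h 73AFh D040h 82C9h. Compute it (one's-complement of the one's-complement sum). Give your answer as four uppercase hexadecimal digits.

8DEE

One's-complement addition (fold any carry out of bit 15 back into bit 0):
  0x1A0F + 0x9148 = 0x0AB57
  0xAB57 + 0x73AF = 0x11F06 → wrap carry → 0x1F07
  0x1F07 + 0xD040 = 0x0EF47
  0xEF47 + 0x82C9 = 0x17210 → wrap carry → 0x7211
One's-complement sum = 0x7211.
Checksum = ~0x7211 & 0xFFFF = 0x8DEE.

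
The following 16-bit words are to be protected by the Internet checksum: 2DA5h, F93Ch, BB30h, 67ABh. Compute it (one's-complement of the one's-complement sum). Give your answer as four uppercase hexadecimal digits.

B641

One's-complement addition (fold any carry out of bit 15 back into bit 0):
  0x2DA5 + 0xF93C = 0x126E1 → wrap carry → 0x26E2
  0x26E2 + 0xBB30 = 0x0E212
  0xE212 + 0x67AB = 0x149BD → wrap carry → 0x49BE
One's-complement sum = 0x49BE.
Checksum = ~0x49BE & 0xFFFF = 0xB641.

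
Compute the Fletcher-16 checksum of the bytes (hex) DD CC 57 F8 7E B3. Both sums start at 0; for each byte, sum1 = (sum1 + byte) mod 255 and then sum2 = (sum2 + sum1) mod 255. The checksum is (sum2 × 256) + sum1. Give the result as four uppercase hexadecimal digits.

2C2D

Running sums (mod 255):
  after byte 0 (DD): sum1=221, sum2=221
  after byte 1 (CC): sum1=170, sum2=136
  after byte 2 (57): sum1=2, sum2=138
  after byte 3 (F8): sum1=250, sum2=133
  after byte 4 (7E): sum1=121, sum2=254
  after byte 5 (B3): sum1=45, sum2=44
Checksum = sum2·256 + sum1 = 44·256 + 45 = 11309 = 0x2C2D.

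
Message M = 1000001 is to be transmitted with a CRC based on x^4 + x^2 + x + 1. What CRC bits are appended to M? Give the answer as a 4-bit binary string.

1111

Append 4 zeros: 10000010000. Divide by 10111 (XOR where the leading bit is 1):
  pos 0: 10000 XOR 10111 = 00111
  pos 2: 11101 XOR 10111 = 01010
  pos 3: 10100 XOR 10111 = 00011
  pos 6: 11000 XOR 10111 = 01111
Remainder (last 4 bits) = 1111. This is the CRC / FCS.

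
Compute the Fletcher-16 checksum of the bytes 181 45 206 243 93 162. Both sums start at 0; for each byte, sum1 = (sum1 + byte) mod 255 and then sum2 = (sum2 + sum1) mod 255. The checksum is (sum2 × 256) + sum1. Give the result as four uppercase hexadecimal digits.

98A5

Running sums (mod 255):
  after byte 0 (181): sum1=181, sum2=181
  after byte 1 (45): sum1=226, sum2=152
  after byte 2 (206): sum1=177, sum2=74
  after byte 3 (243): sum1=165, sum2=239
  after byte 4 (93): sum1=3, sum2=242
  after byte 5 (162): sum1=165, sum2=152
Checksum = sum2·256 + sum1 = 152·256 + 165 = 39077 = 0x98A5.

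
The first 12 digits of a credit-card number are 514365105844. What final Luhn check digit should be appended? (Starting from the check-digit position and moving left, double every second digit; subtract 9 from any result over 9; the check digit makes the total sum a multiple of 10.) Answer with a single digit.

1

Partial digits right→left: 4 4 8 5 0 1 5 6 3 4 1 5
Double every second digit counting from the check-digit position (so the 1st, 3rd, 5th, ... of the partial from the right).
  doubled (with −9 where >9): 8 7 0 1 6 2 → sum 24
  kept as-is: 4 5 1 6 4 5 → sum 25
Total = 24 + 25 = 49.
Check digit = (10 − (49 mod 10)) mod 10 = 1.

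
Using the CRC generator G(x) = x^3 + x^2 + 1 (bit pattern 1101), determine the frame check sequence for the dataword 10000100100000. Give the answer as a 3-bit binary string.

001

Append 3 zeros: 10000100100000000. Divide by 1101 (XOR where the leading bit is 1):
  pos 0: 1000 XOR 1101 = 0101
  pos 1: 1010 XOR 1101 = 0111
  pos 2: 1111 XOR 1101 = 0010
  pos 4: 1000 XOR 1101 = 0101
  pos 5: 1011 XOR 1101 = 0110
  pos 6: 1100 XOR 1101 = 0001
  pos 9: 1000 XOR 1101 = 0101
  pos 10: 1010 XOR 1101 = 0111
  pos 11: 1110 XOR 1101 = 0011
  pos 13: 1100 XOR 1101 = 0001
Remainder (last 3 bits) = 001. This is the CRC / FCS.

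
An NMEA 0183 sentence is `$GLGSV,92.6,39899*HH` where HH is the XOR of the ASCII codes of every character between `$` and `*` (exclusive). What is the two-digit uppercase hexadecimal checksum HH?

68

XOR the ASCII codes of the payload characters:
  'G' = 0x47 → acc = 0x47
  'L' = 0x4C → acc = 0x0B
  'G' = 0x47 → acc = 0x4C
  'S' = 0x53 → acc = 0x1F
  'V' = 0x56 → acc = 0x49
  ',' = 0x2C → acc = 0x65
  '9' = 0x39 → acc = 0x5C
  '2' = 0x32 → acc = 0x6E
  '.' = 0x2E → acc = 0x40
  '6' = 0x36 → acc = 0x76
  ',' = 0x2C → acc = 0x5A
  '3' = 0x33 → acc = 0x69
  '9' = 0x39 → acc = 0x50
  '8' = 0x38 → acc = 0x68
  '9' = 0x39 → acc = 0x51
  '9' = 0x39 → acc = 0x68
Checksum = 0x68.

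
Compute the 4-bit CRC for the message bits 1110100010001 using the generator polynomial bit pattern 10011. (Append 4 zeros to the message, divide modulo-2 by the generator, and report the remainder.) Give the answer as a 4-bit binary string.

Append 4 zeros: 11101000100010000. Divide by 10011 (XOR where the leading bit is 1):
  pos 0: 11101 XOR 10011 = 01110
  pos 1: 11100 XOR 10011 = 01111
  pos 2: 11110 XOR 10011 = 01101
  pos 3: 11010 XOR 10011 = 01001
  pos 4: 10011 XOR 10011 = 00000
  pos 12: 10000 XOR 10011 = 00011
Remainder (last 4 bits) = 0011. This is the CRC / FCS.

0011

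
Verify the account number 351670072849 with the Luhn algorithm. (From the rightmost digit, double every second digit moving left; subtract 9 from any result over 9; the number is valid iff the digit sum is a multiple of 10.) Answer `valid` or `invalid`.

valid

From the right, keep odd positions and double even positions (subtract 9 from any doubled value over 9):
  doubled (positions 2,4,...): 8 4 0 5 2 6 → sum 25
  kept (positions 1,3,...): 9 8 7 0 6 5 → sum 35
Total = 60.
60 mod 10 = 0, so the number is valid.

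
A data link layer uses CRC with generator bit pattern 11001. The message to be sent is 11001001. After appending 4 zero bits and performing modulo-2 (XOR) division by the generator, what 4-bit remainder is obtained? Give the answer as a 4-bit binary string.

1001

Append 4 zeros: 110010010000. Divide by 11001 (XOR where the leading bit is 1):
  pos 0: 11001 XOR 11001 = 00000
  pos 7: 10000 XOR 11001 = 01001
Remainder (last 4 bits) = 1001. This is the CRC / FCS.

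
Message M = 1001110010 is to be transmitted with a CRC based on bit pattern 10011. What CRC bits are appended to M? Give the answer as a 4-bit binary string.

0011

Append 4 zeros: 10011100100000. Divide by 10011 (XOR where the leading bit is 1):
  pos 0: 10011 XOR 10011 = 00000
  pos 5: 10010 XOR 10011 = 00001
  pos 9: 10000 XOR 10011 = 00011
Remainder (last 4 bits) = 0011. This is the CRC / FCS.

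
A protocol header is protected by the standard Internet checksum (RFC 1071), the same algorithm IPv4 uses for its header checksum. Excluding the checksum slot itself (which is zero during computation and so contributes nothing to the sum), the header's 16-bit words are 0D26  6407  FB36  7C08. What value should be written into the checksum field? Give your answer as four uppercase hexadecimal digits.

1793

One's-complement addition (fold any carry out of bit 15 back into bit 0):
  0x0D26 + 0x6407 = 0x0712D
  0x712D + 0xFB36 = 0x16C63 → wrap carry → 0x6C64
  0x6C64 + 0x7C08 = 0x0E86C
One's-complement sum = 0xE86C.
Checksum = ~0xE86C & 0xFFFF = 0x1793.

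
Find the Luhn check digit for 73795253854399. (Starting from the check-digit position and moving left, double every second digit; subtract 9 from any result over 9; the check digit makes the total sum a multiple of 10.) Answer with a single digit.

Partial digits right→left: 9 9 3 4 5 8 3 5 2 5 9 7 3 7
Double every second digit counting from the check-digit position (so the 1st, 3rd, 5th, ... of the partial from the right).
  doubled (with −9 where >9): 9 6 1 6 4 9 6 → sum 41
  kept as-is: 9 4 8 5 5 7 7 → sum 45
Total = 41 + 45 = 86.
Check digit = (10 − (86 mod 10)) mod 10 = 4.

4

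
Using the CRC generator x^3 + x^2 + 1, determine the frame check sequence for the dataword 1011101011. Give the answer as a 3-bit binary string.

100

Append 3 zeros: 1011101011000. Divide by 1101 (XOR where the leading bit is 1):
  pos 0: 1011 XOR 1101 = 0110
  pos 1: 1101 XOR 1101 = 0000
  pos 6: 1011 XOR 1101 = 0110
  pos 7: 1100 XOR 1101 = 0001
Remainder (last 3 bits) = 100. This is the CRC / FCS.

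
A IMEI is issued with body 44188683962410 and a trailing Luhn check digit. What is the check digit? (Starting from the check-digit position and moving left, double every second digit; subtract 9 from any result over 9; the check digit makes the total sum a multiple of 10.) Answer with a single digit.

Partial digits right→left: 0 1 4 2 6 9 3 8 6 8 8 1 4 4
Double every second digit counting from the check-digit position (so the 1st, 3rd, 5th, ... of the partial from the right).
  doubled (with −9 where >9): 0 8 3 6 3 7 8 → sum 35
  kept as-is: 1 2 9 8 8 1 4 → sum 33
Total = 35 + 33 = 68.
Check digit = (10 − (68 mod 10)) mod 10 = 2.

2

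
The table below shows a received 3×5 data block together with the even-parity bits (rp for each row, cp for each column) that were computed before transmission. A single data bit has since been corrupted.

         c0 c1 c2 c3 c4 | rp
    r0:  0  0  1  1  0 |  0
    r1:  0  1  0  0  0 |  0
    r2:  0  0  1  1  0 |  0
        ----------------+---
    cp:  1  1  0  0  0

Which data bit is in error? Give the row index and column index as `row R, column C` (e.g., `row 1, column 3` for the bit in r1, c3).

Recompute each row's even parity and compare to rp:
  r0: data parity 0, sent rp 0 → ok
  r1: data parity 1, sent rp 0 → mismatch
  r2: data parity 0, sent rp 0 → ok
Recompute each column's even parity and compare to cp:
  c0: data parity 0, sent cp 1 → mismatch
  c1: data parity 1, sent cp 1 → ok
  c2: data parity 0, sent cp 0 → ok
  c3: data parity 0, sent cp 0 → ok
  c4: data parity 0, sent cp 0 → ok
Exactly one row (r1) and one column (c0) fail → the flipped bit is at their intersection.

row 1, column 0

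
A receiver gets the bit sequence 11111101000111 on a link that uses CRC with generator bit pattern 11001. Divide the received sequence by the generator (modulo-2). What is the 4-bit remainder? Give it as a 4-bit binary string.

Modulo-2 division of 11111101000111 by 11001:
  pos 0: 11111 XOR 11001 = 00110
  pos 2: 11010 XOR 11001 = 00011
  pos 5: 11100 XOR 11001 = 00101
  pos 7: 10101 XOR 11001 = 01100
  pos 8: 11001 XOR 11001 = 00000
Remainder = 0001 (nonzero — an error is detected).

0001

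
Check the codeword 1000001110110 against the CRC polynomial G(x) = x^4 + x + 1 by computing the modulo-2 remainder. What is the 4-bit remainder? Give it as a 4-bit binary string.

Modulo-2 division of 1000001110110 by 10011:
  pos 0: 10000 XOR 10011 = 00011
  pos 3: 11011 XOR 10011 = 01000
  pos 4: 10001 XOR 10011 = 00010
  pos 7: 10011 XOR 10011 = 00000
Remainder = 0000 (zero — the frame passes the CRC check).

0000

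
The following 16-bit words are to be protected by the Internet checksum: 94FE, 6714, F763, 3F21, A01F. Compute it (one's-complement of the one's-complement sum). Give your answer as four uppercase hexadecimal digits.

2D48

One's-complement addition (fold any carry out of bit 15 back into bit 0):
  0x94FE + 0x6714 = 0x0FC12
  0xFC12 + 0xF763 = 0x1F375 → wrap carry → 0xF376
  0xF376 + 0x3F21 = 0x13297 → wrap carry → 0x3298
  0x3298 + 0xA01F = 0x0D2B7
One's-complement sum = 0xD2B7.
Checksum = ~0xD2B7 & 0xFFFF = 0x2D48.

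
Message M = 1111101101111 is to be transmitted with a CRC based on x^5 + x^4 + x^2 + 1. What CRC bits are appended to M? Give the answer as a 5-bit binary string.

01110

Append 5 zeros: 111110110111100000. Divide by 110101 (XOR where the leading bit is 1):
  pos 0: 111110 XOR 110101 = 001011
  pos 2: 101111 XOR 110101 = 011010
  pos 3: 110100 XOR 110101 = 000001
  pos 8: 111110 XOR 110101 = 001011
  pos 10: 101100 XOR 110101 = 011001
  pos 11: 110010 XOR 110101 = 000111
Remainder (last 5 bits) = 01110. This is the CRC / FCS.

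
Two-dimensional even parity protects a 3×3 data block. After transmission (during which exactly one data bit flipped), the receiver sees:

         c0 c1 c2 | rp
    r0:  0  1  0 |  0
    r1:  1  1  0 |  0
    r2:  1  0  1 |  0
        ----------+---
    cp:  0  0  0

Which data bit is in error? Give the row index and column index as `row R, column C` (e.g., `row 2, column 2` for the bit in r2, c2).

row 0, column 2

Recompute each row's even parity and compare to rp:
  r0: data parity 1, sent rp 0 → mismatch
  r1: data parity 0, sent rp 0 → ok
  r2: data parity 0, sent rp 0 → ok
Recompute each column's even parity and compare to cp:
  c0: data parity 0, sent cp 0 → ok
  c1: data parity 0, sent cp 0 → ok
  c2: data parity 1, sent cp 0 → mismatch
Exactly one row (r0) and one column (c2) fail → the flipped bit is at their intersection.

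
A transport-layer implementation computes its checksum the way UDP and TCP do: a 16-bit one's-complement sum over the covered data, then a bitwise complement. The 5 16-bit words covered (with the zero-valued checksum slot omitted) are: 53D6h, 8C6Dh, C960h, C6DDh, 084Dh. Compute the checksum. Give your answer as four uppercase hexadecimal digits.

One's-complement addition (fold any carry out of bit 15 back into bit 0):
  0x53D6 + 0x8C6D = 0x0E043
  0xE043 + 0xC960 = 0x1A9A3 → wrap carry → 0xA9A4
  0xA9A4 + 0xC6DD = 0x17081 → wrap carry → 0x7082
  0x7082 + 0x084D = 0x078CF
One's-complement sum = 0x78CF.
Checksum = ~0x78CF & 0xFFFF = 0x8730.

8730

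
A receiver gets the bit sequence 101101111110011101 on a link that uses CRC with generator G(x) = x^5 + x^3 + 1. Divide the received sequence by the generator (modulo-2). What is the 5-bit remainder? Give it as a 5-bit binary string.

01000

Modulo-2 division of 101101111110011101 by 101001:
  pos 0: 101101 XOR 101001 = 000100
  pos 3: 100111 XOR 101001 = 001110
  pos 5: 111011 XOR 101001 = 010010
  pos 6: 100100 XOR 101001 = 001101
  pos 8: 110101 XOR 101001 = 011100
  pos 9: 111001 XOR 101001 = 010000
  pos 10: 100001 XOR 101001 = 001000
  pos 12: 100001 XOR 101001 = 001000
Remainder = 01000 (nonzero — an error is detected).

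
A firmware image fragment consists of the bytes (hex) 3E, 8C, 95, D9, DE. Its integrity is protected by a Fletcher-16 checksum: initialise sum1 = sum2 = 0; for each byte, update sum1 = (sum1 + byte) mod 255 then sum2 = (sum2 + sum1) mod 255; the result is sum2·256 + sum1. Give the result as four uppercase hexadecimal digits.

Running sums (mod 255):
  after byte 0 (3E): sum1=62, sum2=62
  after byte 1 (8C): sum1=202, sum2=9
  after byte 2 (95): sum1=96, sum2=105
  after byte 3 (D9): sum1=58, sum2=163
  after byte 4 (DE): sum1=25, sum2=188
Checksum = sum2·256 + sum1 = 188·256 + 25 = 48153 = 0xBC19.

BC19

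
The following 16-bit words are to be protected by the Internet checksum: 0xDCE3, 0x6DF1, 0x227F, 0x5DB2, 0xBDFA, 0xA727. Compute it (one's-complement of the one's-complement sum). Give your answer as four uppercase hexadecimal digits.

CFD6

One's-complement addition (fold any carry out of bit 15 back into bit 0):
  0xDCE3 + 0x6DF1 = 0x14AD4 → wrap carry → 0x4AD5
  0x4AD5 + 0x227F = 0x06D54
  0x6D54 + 0x5DB2 = 0x0CB06
  0xCB06 + 0xBDFA = 0x18900 → wrap carry → 0x8901
  0x8901 + 0xA727 = 0x13028 → wrap carry → 0x3029
One's-complement sum = 0x3029.
Checksum = ~0x3029 & 0xFFFF = 0xCFD6.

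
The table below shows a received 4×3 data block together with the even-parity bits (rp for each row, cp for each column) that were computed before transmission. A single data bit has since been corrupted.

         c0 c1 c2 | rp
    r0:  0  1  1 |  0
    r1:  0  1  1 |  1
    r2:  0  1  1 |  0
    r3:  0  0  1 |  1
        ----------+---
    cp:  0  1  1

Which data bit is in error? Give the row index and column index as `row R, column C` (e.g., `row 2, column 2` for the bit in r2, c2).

Recompute each row's even parity and compare to rp:
  r0: data parity 0, sent rp 0 → ok
  r1: data parity 0, sent rp 1 → mismatch
  r2: data parity 0, sent rp 0 → ok
  r3: data parity 1, sent rp 1 → ok
Recompute each column's even parity and compare to cp:
  c0: data parity 0, sent cp 0 → ok
  c1: data parity 1, sent cp 1 → ok
  c2: data parity 0, sent cp 1 → mismatch
Exactly one row (r1) and one column (c2) fail → the flipped bit is at their intersection.

row 1, column 2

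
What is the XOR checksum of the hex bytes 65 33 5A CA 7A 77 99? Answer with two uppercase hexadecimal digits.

52

XOR the bytes together:
  start with 0x65
  0x65 ⊕ 0x33 = 0x56
  0x56 ⊕ 0x5A = 0x0C
  0x0C ⊕ 0xCA = 0xC6
  0xC6 ⊕ 0x7A = 0xBC
  0xBC ⊕ 0x77 = 0xCB
  0xCB ⊕ 0x99 = 0x52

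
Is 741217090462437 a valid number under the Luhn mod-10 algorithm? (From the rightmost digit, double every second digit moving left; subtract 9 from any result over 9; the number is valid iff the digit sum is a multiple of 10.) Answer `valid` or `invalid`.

valid

From the right, keep odd positions and double even positions (subtract 9 from any doubled value over 9):
  doubled (positions 2,4,...): 6 4 8 9 5 4 8 → sum 44
  kept (positions 1,3,...): 7 4 6 0 0 1 1 7 → sum 26
Total = 70.
70 mod 10 = 0, so the number is valid.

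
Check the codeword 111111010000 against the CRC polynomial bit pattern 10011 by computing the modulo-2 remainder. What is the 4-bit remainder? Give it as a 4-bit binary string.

Modulo-2 division of 111111010000 by 10011:
  pos 0: 11111 XOR 10011 = 01100
  pos 1: 11001 XOR 10011 = 01010
  pos 2: 10100 XOR 10011 = 00111
  pos 4: 11110 XOR 10011 = 01101
  pos 5: 11010 XOR 10011 = 01001
  pos 6: 10010 XOR 10011 = 00001
Remainder = 0010 (nonzero — an error is detected).

0010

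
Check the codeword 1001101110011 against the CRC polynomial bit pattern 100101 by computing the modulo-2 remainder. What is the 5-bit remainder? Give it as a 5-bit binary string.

Modulo-2 division of 1001101110011 by 100101:
  pos 0: 100110 XOR 100101 = 000011
  pos 4: 111110 XOR 100101 = 011011
  pos 5: 110110 XOR 100101 = 010011
  pos 6: 100111 XOR 100101 = 000010
Remainder = 00101 (nonzero — an error is detected).

00101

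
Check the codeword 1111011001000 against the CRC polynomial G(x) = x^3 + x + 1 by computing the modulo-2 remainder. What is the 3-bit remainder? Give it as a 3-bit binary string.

001

Modulo-2 division of 1111011001000 by 1011:
  pos 0: 1111 XOR 1011 = 0100
  pos 1: 1000 XOR 1011 = 0011
  pos 3: 1111 XOR 1011 = 0100
  pos 4: 1000 XOR 1011 = 0011
  pos 6: 1101 XOR 1011 = 0110
  pos 7: 1100 XOR 1011 = 0111
  pos 8: 1110 XOR 1011 = 0101
  pos 9: 1010 XOR 1011 = 0001
Remainder = 001 (nonzero — an error is detected).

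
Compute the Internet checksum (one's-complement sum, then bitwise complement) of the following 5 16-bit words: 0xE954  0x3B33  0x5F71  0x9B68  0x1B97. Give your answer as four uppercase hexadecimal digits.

C506

One's-complement addition (fold any carry out of bit 15 back into bit 0):
  0xE954 + 0x3B33 = 0x12487 → wrap carry → 0x2488
  0x2488 + 0x5F71 = 0x083F9
  0x83F9 + 0x9B68 = 0x11F61 → wrap carry → 0x1F62
  0x1F62 + 0x1B97 = 0x03AF9
One's-complement sum = 0x3AF9.
Checksum = ~0x3AF9 & 0xFFFF = 0xC506.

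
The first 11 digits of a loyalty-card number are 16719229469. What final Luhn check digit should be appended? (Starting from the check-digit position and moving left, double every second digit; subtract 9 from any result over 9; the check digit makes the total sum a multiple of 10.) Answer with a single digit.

9

Partial digits right→left: 9 6 4 9 2 2 9 1 7 6 1
Double every second digit counting from the check-digit position (so the 1st, 3rd, 5th, ... of the partial from the right).
  doubled (with −9 where >9): 9 8 4 9 5 2 → sum 37
  kept as-is: 6 9 2 1 6 → sum 24
Total = 37 + 24 = 61.
Check digit = (10 − (61 mod 10)) mod 10 = 9.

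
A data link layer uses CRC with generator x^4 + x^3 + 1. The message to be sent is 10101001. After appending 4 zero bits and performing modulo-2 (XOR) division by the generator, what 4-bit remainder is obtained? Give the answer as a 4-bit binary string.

Append 4 zeros: 101010010000. Divide by 11001 (XOR where the leading bit is 1):
  pos 0: 10101 XOR 11001 = 01100
  pos 1: 11000 XOR 11001 = 00001
  pos 5: 10100 XOR 11001 = 01101
  pos 6: 11010 XOR 11001 = 00011
Remainder (last 4 bits) = 0110. This is the CRC / FCS.

0110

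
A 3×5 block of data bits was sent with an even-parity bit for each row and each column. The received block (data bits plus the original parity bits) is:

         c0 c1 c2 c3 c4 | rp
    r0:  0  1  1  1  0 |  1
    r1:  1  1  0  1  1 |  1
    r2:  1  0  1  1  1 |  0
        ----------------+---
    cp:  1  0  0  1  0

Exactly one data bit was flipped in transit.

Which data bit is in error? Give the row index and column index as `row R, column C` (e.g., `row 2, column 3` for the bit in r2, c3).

row 1, column 0

Recompute each row's even parity and compare to rp:
  r0: data parity 1, sent rp 1 → ok
  r1: data parity 0, sent rp 1 → mismatch
  r2: data parity 0, sent rp 0 → ok
Recompute each column's even parity and compare to cp:
  c0: data parity 0, sent cp 1 → mismatch
  c1: data parity 0, sent cp 0 → ok
  c2: data parity 0, sent cp 0 → ok
  c3: data parity 1, sent cp 1 → ok
  c4: data parity 0, sent cp 0 → ok
Exactly one row (r1) and one column (c0) fail → the flipped bit is at their intersection.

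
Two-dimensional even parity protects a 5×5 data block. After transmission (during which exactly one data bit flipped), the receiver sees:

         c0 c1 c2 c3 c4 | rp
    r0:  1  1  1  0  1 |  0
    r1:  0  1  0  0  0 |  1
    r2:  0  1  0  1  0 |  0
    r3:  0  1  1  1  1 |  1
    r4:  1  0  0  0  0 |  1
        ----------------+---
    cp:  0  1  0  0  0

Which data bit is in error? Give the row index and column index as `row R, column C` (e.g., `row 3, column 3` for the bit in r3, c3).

Recompute each row's even parity and compare to rp:
  r0: data parity 0, sent rp 0 → ok
  r1: data parity 1, sent rp 1 → ok
  r2: data parity 0, sent rp 0 → ok
  r3: data parity 0, sent rp 1 → mismatch
  r4: data parity 1, sent rp 1 → ok
Recompute each column's even parity and compare to cp:
  c0: data parity 0, sent cp 0 → ok
  c1: data parity 0, sent cp 1 → mismatch
  c2: data parity 0, sent cp 0 → ok
  c3: data parity 0, sent cp 0 → ok
  c4: data parity 0, sent cp 0 → ok
Exactly one row (r3) and one column (c1) fail → the flipped bit is at their intersection.

row 3, column 1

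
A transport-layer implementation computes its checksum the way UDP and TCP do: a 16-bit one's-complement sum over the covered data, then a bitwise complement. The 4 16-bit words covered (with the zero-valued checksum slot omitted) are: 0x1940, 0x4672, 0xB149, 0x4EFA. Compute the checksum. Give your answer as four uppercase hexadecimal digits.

One's-complement addition (fold any carry out of bit 15 back into bit 0):
  0x1940 + 0x4672 = 0x05FB2
  0x5FB2 + 0xB149 = 0x110FB → wrap carry → 0x10FC
  0x10FC + 0x4EFA = 0x05FF6
One's-complement sum = 0x5FF6.
Checksum = ~0x5FF6 & 0xFFFF = 0xA009.

A009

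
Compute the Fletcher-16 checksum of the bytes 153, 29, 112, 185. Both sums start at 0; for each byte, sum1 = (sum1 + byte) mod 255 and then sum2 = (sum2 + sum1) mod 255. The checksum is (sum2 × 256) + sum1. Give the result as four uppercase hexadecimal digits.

Running sums (mod 255):
  after byte 0 (153): sum1=153, sum2=153
  after byte 1 (29): sum1=182, sum2=80
  after byte 2 (112): sum1=39, sum2=119
  after byte 3 (185): sum1=224, sum2=88
Checksum = sum2·256 + sum1 = 88·256 + 224 = 22752 = 0x58E0.

58E0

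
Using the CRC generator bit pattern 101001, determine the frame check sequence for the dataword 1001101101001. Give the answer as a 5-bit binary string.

Append 5 zeros: 100110110100100000. Divide by 101001 (XOR where the leading bit is 1):
  pos 0: 100110 XOR 101001 = 001111
  pos 2: 111111 XOR 101001 = 010110
  pos 3: 101100 XOR 101001 = 000101
  pos 6: 101100 XOR 101001 = 000101
  pos 9: 101100 XOR 101001 = 000101
  pos 12: 101000 XOR 101001 = 000001
Remainder (last 5 bits) = 00001. This is the CRC / FCS.

00001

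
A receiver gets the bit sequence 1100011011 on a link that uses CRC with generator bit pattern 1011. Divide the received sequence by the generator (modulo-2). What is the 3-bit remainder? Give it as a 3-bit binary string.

Modulo-2 division of 1100011011 by 1011:
  pos 0: 1100 XOR 1011 = 0111
  pos 1: 1110 XOR 1011 = 0101
  pos 2: 1011 XOR 1011 = 0000
  pos 6: 1011 XOR 1011 = 0000
Remainder = 000 (zero — the frame passes the CRC check).

000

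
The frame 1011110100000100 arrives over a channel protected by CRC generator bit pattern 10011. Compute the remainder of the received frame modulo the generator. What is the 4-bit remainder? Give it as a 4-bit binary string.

1011

Modulo-2 division of 1011110100000100 by 10011:
  pos 0: 10111 XOR 10011 = 00100
  pos 2: 10010 XOR 10011 = 00001
  pos 6: 11000 XOR 10011 = 01011
  pos 7: 10110 XOR 10011 = 00101
  pos 9: 10101 XOR 10011 = 00110
  pos 11: 11000 XOR 10011 = 01011
Remainder = 1011 (nonzero — an error is detected).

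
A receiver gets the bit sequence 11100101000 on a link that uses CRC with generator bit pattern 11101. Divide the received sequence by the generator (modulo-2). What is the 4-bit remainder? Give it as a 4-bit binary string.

Modulo-2 division of 11100101000 by 11101:
  pos 0: 11100 XOR 11101 = 00001
  pos 4: 11010 XOR 11101 = 00111
  pos 6: 11100 XOR 11101 = 00001
Remainder = 0001 (nonzero — an error is detected).

0001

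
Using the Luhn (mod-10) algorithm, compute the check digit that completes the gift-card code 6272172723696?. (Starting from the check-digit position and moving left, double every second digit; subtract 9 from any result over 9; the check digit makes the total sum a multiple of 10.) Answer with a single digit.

6

Partial digits right→left: 6 9 6 3 2 7 2 7 1 2 7 2 6
Double every second digit counting from the check-digit position (so the 1st, 3rd, 5th, ... of the partial from the right).
  doubled (with −9 where >9): 3 3 4 4 2 5 3 → sum 24
  kept as-is: 9 3 7 7 2 2 → sum 30
Total = 24 + 30 = 54.
Check digit = (10 − (54 mod 10)) mod 10 = 6.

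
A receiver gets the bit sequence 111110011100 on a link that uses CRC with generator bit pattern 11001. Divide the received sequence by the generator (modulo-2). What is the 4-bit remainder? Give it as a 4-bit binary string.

Modulo-2 division of 111110011100 by 11001:
  pos 0: 11111 XOR 11001 = 00110
  pos 2: 11000 XOR 11001 = 00001
  pos 6: 11110 XOR 11001 = 00111
Remainder = 1110 (nonzero — an error is detected).

1110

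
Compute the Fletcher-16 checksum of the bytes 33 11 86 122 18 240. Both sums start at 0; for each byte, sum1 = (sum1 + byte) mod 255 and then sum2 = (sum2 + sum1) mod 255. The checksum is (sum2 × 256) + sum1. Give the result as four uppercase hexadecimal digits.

Running sums (mod 255):
  after byte 0 (33): sum1=33, sum2=33
  after byte 1 (11): sum1=44, sum2=77
  after byte 2 (86): sum1=130, sum2=207
  after byte 3 (122): sum1=252, sum2=204
  after byte 4 (18): sum1=15, sum2=219
  after byte 5 (240): sum1=0, sum2=219
Checksum = sum2·256 + sum1 = 219·256 + 0 = 56064 = 0xDB00.

DB00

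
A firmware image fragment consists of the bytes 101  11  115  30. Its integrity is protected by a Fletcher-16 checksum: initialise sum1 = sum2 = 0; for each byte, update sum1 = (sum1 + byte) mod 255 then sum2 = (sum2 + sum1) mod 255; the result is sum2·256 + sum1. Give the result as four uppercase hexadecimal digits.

Running sums (mod 255):
  after byte 0 (101): sum1=101, sum2=101
  after byte 1 (11): sum1=112, sum2=213
  after byte 2 (115): sum1=227, sum2=185
  after byte 3 (30): sum1=2, sum2=187
Checksum = sum2·256 + sum1 = 187·256 + 2 = 47874 = 0xBB02.

BB02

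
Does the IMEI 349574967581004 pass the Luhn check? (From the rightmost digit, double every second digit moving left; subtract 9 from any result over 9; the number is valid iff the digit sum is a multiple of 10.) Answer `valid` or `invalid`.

From the right, keep odd positions and double even positions (subtract 9 from any doubled value over 9):
  doubled (positions 2,4,...): 0 2 1 3 8 1 8 → sum 23
  kept (positions 1,3,...): 4 0 8 7 9 7 9 3 → sum 47
Total = 70.
70 mod 10 = 0, so the number is valid.

valid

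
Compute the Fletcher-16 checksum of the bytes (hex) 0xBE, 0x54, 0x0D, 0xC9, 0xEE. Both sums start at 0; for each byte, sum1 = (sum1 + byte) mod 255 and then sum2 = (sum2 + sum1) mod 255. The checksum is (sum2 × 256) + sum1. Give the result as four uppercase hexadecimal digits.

B4D8

Running sums (mod 255):
  after byte 0 (0xBE): sum1=190, sum2=190
  after byte 1 (0x54): sum1=19, sum2=209
  after byte 2 (0x0D): sum1=32, sum2=241
  after byte 3 (0xC9): sum1=233, sum2=219
  after byte 4 (0xEE): sum1=216, sum2=180
Checksum = sum2·256 + sum1 = 180·256 + 216 = 46296 = 0xB4D8.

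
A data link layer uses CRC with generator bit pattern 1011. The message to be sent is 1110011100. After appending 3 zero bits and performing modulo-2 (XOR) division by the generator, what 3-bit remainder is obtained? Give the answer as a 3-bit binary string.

Append 3 zeros: 1110011100000. Divide by 1011 (XOR where the leading bit is 1):
  pos 0: 1110 XOR 1011 = 0101
  pos 1: 1010 XOR 1011 = 0001
  pos 4: 1111 XOR 1011 = 0100
  pos 5: 1000 XOR 1011 = 0011
  pos 7: 1100 XOR 1011 = 0111
  pos 8: 1110 XOR 1011 = 0101
  pos 9: 1010 XOR 1011 = 0001
Remainder (last 3 bits) = 001. This is the CRC / FCS.

001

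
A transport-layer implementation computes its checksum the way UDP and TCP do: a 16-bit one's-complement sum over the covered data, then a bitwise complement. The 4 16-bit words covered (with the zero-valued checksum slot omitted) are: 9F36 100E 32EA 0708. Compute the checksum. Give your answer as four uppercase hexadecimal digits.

16C9

One's-complement addition (fold any carry out of bit 15 back into bit 0):
  0x9F36 + 0x100E = 0x0AF44
  0xAF44 + 0x32EA = 0x0E22E
  0xE22E + 0x0708 = 0x0E936
One's-complement sum = 0xE936.
Checksum = ~0xE936 & 0xFFFF = 0x16C9.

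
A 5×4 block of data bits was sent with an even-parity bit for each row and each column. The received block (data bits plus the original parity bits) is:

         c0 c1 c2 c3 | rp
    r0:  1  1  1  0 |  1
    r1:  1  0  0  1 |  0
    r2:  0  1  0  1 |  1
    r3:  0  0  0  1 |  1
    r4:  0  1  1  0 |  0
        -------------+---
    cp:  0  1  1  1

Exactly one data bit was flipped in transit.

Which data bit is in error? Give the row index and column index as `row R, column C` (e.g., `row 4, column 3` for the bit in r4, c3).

Recompute each row's even parity and compare to rp:
  r0: data parity 1, sent rp 1 → ok
  r1: data parity 0, sent rp 0 → ok
  r2: data parity 0, sent rp 1 → mismatch
  r3: data parity 1, sent rp 1 → ok
  r4: data parity 0, sent rp 0 → ok
Recompute each column's even parity and compare to cp:
  c0: data parity 0, sent cp 0 → ok
  c1: data parity 1, sent cp 1 → ok
  c2: data parity 0, sent cp 1 → mismatch
  c3: data parity 1, sent cp 1 → ok
Exactly one row (r2) and one column (c2) fail → the flipped bit is at their intersection.

row 2, column 2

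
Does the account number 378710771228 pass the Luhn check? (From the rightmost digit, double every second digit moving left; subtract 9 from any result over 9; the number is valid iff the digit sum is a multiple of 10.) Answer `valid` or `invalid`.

From the right, keep odd positions and double even positions (subtract 9 from any doubled value over 9):
  doubled (positions 2,4,...): 4 2 5 2 7 6 → sum 26
  kept (positions 1,3,...): 8 2 7 0 7 7 → sum 31
Total = 57.
57 mod 10 = 7, so the number is invalid.

invalid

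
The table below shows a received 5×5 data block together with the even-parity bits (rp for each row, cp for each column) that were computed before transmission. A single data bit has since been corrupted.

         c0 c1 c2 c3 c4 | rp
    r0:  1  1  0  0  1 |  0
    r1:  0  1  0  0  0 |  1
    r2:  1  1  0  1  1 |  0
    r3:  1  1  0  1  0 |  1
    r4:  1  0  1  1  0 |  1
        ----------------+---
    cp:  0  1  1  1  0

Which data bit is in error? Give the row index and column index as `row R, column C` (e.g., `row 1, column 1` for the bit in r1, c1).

Recompute each row's even parity and compare to rp:
  r0: data parity 1, sent rp 0 → mismatch
  r1: data parity 1, sent rp 1 → ok
  r2: data parity 0, sent rp 0 → ok
  r3: data parity 1, sent rp 1 → ok
  r4: data parity 1, sent rp 1 → ok
Recompute each column's even parity and compare to cp:
  c0: data parity 0, sent cp 0 → ok
  c1: data parity 0, sent cp 1 → mismatch
  c2: data parity 1, sent cp 1 → ok
  c3: data parity 1, sent cp 1 → ok
  c4: data parity 0, sent cp 0 → ok
Exactly one row (r0) and one column (c1) fail → the flipped bit is at their intersection.

row 0, column 1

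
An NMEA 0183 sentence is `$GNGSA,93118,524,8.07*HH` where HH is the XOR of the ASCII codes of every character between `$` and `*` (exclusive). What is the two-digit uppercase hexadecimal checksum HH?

XOR the ASCII codes of the payload characters:
  'G' = 0x47 → acc = 0x47
  'N' = 0x4E → acc = 0x09
  'G' = 0x47 → acc = 0x4E
  'S' = 0x53 → acc = 0x1D
  'A' = 0x41 → acc = 0x5C
  ',' = 0x2C → acc = 0x70
  '9' = 0x39 → acc = 0x49
  '3' = 0x33 → acc = 0x7A
  '1' = 0x31 → acc = 0x4B
  '1' = 0x31 → acc = 0x7A
  '8' = 0x38 → acc = 0x42
  ',' = 0x2C → acc = 0x6E
  '5' = 0x35 → acc = 0x5B
  '2' = 0x32 → acc = 0x69
  '4' = 0x34 → acc = 0x5D
  ',' = 0x2C → acc = 0x71
  '8' = 0x38 → acc = 0x49
  '.' = 0x2E → acc = 0x67
  '0' = 0x30 → acc = 0x57
  '7' = 0x37 → acc = 0x60
Checksum = 0x60.

60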